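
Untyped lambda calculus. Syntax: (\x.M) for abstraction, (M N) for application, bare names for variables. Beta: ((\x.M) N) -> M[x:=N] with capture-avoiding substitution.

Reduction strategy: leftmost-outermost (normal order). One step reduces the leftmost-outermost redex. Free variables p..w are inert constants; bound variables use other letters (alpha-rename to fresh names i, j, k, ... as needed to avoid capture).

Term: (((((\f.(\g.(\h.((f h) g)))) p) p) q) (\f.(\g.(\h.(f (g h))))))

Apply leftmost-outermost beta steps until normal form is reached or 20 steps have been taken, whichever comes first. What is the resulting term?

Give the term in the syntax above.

Step 0: (((((\f.(\g.(\h.((f h) g)))) p) p) q) (\f.(\g.(\h.(f (g h))))))
Step 1: ((((\g.(\h.((p h) g))) p) q) (\f.(\g.(\h.(f (g h))))))
Step 2: (((\h.((p h) p)) q) (\f.(\g.(\h.(f (g h))))))
Step 3: (((p q) p) (\f.(\g.(\h.(f (g h))))))

Answer: (((p q) p) (\f.(\g.(\h.(f (g h))))))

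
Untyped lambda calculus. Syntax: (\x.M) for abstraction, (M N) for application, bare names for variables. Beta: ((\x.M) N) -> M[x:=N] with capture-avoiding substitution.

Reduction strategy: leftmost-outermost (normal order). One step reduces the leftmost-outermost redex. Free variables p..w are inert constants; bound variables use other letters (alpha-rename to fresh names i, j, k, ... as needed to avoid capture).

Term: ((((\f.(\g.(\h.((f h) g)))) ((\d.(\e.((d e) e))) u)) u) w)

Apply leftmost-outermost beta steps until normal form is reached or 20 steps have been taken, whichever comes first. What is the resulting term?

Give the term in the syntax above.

Step 0: ((((\f.(\g.(\h.((f h) g)))) ((\d.(\e.((d e) e))) u)) u) w)
Step 1: (((\g.(\h.((((\d.(\e.((d e) e))) u) h) g))) u) w)
Step 2: ((\h.((((\d.(\e.((d e) e))) u) h) u)) w)
Step 3: ((((\d.(\e.((d e) e))) u) w) u)
Step 4: (((\e.((u e) e)) w) u)
Step 5: (((u w) w) u)

Answer: (((u w) w) u)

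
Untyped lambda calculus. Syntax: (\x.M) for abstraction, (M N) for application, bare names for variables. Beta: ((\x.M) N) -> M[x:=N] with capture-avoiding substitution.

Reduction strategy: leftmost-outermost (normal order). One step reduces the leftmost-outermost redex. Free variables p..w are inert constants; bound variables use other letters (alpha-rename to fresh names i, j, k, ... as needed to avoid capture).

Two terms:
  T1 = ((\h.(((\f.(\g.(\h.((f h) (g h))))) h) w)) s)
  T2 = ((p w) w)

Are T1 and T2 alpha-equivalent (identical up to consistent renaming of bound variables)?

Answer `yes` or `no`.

Term 1: ((\h.(((\f.(\g.(\h.((f h) (g h))))) h) w)) s)
Term 2: ((p w) w)
Alpha-equivalence: compare structure up to binder renaming.
Result: False

Answer: no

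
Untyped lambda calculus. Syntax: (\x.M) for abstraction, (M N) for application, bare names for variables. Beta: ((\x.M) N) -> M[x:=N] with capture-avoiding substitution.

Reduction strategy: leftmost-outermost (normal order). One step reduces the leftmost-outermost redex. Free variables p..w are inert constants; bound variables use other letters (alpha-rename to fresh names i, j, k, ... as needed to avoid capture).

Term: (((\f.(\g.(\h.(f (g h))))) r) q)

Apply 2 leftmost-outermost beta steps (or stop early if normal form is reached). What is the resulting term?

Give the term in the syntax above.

Answer: (\h.(r (q h)))

Derivation:
Step 0: (((\f.(\g.(\h.(f (g h))))) r) q)
Step 1: ((\g.(\h.(r (g h)))) q)
Step 2: (\h.(r (q h)))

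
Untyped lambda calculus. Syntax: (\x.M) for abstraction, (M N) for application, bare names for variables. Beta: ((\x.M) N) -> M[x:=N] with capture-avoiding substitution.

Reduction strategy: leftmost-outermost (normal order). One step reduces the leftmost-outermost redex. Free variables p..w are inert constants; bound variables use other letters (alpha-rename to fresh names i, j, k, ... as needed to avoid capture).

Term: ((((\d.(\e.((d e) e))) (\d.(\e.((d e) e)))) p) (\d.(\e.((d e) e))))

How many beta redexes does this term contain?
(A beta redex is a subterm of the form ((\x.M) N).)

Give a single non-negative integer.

Answer: 1

Derivation:
Term: ((((\d.(\e.((d e) e))) (\d.(\e.((d e) e)))) p) (\d.(\e.((d e) e))))
  Redex: ((\d.(\e.((d e) e))) (\d.(\e.((d e) e))))
Total redexes: 1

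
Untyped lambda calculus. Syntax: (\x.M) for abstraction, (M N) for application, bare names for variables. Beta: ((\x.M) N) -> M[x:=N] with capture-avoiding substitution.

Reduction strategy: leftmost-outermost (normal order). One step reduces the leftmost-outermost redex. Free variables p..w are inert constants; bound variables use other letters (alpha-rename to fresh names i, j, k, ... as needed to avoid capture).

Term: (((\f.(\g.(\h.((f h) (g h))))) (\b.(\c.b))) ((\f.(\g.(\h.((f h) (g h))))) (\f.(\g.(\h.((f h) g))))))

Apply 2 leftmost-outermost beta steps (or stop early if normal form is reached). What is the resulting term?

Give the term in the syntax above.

Step 0: (((\f.(\g.(\h.((f h) (g h))))) (\b.(\c.b))) ((\f.(\g.(\h.((f h) (g h))))) (\f.(\g.(\h.((f h) g))))))
Step 1: ((\g.(\h.(((\b.(\c.b)) h) (g h)))) ((\f.(\g.(\h.((f h) (g h))))) (\f.(\g.(\h.((f h) g))))))
Step 2: (\h.(((\b.(\c.b)) h) (((\f.(\g.(\h.((f h) (g h))))) (\f.(\g.(\h.((f h) g))))) h)))

Answer: (\h.(((\b.(\c.b)) h) (((\f.(\g.(\h.((f h) (g h))))) (\f.(\g.(\h.((f h) g))))) h)))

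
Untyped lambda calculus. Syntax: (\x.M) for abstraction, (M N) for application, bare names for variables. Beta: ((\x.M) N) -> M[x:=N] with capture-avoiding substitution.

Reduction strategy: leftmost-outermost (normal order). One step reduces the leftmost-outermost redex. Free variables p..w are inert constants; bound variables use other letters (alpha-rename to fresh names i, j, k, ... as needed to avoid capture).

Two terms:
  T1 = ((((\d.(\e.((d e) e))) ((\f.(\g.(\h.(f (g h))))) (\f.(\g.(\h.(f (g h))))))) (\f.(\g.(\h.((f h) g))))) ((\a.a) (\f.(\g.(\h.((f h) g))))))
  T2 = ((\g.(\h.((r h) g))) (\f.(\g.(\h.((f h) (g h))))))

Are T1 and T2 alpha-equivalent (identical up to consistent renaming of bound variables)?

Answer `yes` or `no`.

Term 1: ((((\d.(\e.((d e) e))) ((\f.(\g.(\h.(f (g h))))) (\f.(\g.(\h.(f (g h))))))) (\f.(\g.(\h.((f h) g))))) ((\a.a) (\f.(\g.(\h.((f h) g))))))
Term 2: ((\g.(\h.((r h) g))) (\f.(\g.(\h.((f h) (g h))))))
Alpha-equivalence: compare structure up to binder renaming.
Result: False

Answer: no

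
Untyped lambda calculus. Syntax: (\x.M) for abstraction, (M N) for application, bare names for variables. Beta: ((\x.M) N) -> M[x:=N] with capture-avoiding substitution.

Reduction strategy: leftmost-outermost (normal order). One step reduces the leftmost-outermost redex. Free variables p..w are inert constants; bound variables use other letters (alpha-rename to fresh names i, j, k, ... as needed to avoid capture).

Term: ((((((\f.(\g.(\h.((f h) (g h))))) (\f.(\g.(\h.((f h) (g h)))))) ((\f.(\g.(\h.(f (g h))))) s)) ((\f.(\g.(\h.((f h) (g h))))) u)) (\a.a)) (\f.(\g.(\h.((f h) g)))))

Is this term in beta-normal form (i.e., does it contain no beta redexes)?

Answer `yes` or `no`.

Term: ((((((\f.(\g.(\h.((f h) (g h))))) (\f.(\g.(\h.((f h) (g h)))))) ((\f.(\g.(\h.(f (g h))))) s)) ((\f.(\g.(\h.((f h) (g h))))) u)) (\a.a)) (\f.(\g.(\h.((f h) g)))))
Found 3 beta redex(es).

Answer: no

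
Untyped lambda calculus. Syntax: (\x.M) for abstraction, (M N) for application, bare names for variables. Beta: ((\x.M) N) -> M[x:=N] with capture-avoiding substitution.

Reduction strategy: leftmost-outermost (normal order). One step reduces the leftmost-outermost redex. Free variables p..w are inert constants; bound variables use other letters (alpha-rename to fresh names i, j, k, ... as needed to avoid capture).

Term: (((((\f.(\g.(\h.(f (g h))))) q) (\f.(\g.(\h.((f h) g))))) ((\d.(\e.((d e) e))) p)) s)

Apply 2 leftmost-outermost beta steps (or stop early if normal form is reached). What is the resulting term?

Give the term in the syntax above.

Step 0: (((((\f.(\g.(\h.(f (g h))))) q) (\f.(\g.(\h.((f h) g))))) ((\d.(\e.((d e) e))) p)) s)
Step 1: ((((\g.(\h.(q (g h)))) (\f.(\g.(\h.((f h) g))))) ((\d.(\e.((d e) e))) p)) s)
Step 2: (((\h.(q ((\f.(\g.(\h.((f h) g)))) h))) ((\d.(\e.((d e) e))) p)) s)

Answer: (((\h.(q ((\f.(\g.(\h.((f h) g)))) h))) ((\d.(\e.((d e) e))) p)) s)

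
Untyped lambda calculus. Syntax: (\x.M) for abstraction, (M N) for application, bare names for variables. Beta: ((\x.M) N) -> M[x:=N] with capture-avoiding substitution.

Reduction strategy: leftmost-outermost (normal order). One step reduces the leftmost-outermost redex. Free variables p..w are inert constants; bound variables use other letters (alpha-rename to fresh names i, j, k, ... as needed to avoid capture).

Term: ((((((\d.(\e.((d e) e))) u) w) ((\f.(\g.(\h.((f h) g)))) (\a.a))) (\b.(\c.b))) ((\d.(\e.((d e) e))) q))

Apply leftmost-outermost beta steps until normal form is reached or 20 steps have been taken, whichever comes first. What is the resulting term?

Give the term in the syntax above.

Step 0: ((((((\d.(\e.((d e) e))) u) w) ((\f.(\g.(\h.((f h) g)))) (\a.a))) (\b.(\c.b))) ((\d.(\e.((d e) e))) q))
Step 1: (((((\e.((u e) e)) w) ((\f.(\g.(\h.((f h) g)))) (\a.a))) (\b.(\c.b))) ((\d.(\e.((d e) e))) q))
Step 2: (((((u w) w) ((\f.(\g.(\h.((f h) g)))) (\a.a))) (\b.(\c.b))) ((\d.(\e.((d e) e))) q))
Step 3: (((((u w) w) (\g.(\h.(((\a.a) h) g)))) (\b.(\c.b))) ((\d.(\e.((d e) e))) q))
Step 4: (((((u w) w) (\g.(\h.(h g)))) (\b.(\c.b))) ((\d.(\e.((d e) e))) q))
Step 5: (((((u w) w) (\g.(\h.(h g)))) (\b.(\c.b))) (\e.((q e) e)))

Answer: (((((u w) w) (\g.(\h.(h g)))) (\b.(\c.b))) (\e.((q e) e)))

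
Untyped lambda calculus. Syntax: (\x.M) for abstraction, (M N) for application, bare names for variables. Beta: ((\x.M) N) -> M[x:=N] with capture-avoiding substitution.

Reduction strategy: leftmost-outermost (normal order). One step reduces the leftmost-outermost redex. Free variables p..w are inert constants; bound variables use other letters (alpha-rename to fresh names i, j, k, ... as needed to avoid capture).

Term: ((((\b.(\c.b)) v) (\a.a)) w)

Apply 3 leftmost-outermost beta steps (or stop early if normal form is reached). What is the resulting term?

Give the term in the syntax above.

Answer: (v w)

Derivation:
Step 0: ((((\b.(\c.b)) v) (\a.a)) w)
Step 1: (((\c.v) (\a.a)) w)
Step 2: (v w)
Step 3: (normal form reached)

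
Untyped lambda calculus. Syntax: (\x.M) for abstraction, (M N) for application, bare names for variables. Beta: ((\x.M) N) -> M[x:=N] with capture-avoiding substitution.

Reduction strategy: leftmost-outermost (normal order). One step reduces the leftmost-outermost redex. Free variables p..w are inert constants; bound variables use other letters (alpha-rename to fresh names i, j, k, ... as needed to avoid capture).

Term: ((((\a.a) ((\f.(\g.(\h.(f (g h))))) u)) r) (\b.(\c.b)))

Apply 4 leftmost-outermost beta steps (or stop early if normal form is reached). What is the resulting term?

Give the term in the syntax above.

Step 0: ((((\a.a) ((\f.(\g.(\h.(f (g h))))) u)) r) (\b.(\c.b)))
Step 1: ((((\f.(\g.(\h.(f (g h))))) u) r) (\b.(\c.b)))
Step 2: (((\g.(\h.(u (g h)))) r) (\b.(\c.b)))
Step 3: ((\h.(u (r h))) (\b.(\c.b)))
Step 4: (u (r (\b.(\c.b))))

Answer: (u (r (\b.(\c.b))))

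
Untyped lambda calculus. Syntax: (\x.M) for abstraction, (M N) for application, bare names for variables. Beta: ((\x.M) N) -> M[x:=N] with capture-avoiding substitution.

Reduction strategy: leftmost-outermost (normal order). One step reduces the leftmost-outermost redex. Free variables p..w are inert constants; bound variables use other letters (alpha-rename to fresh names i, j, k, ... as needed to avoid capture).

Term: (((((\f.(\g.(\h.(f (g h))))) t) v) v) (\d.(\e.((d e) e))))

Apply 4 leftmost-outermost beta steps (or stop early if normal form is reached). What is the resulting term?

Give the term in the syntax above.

Answer: ((t (v v)) (\d.(\e.((d e) e))))

Derivation:
Step 0: (((((\f.(\g.(\h.(f (g h))))) t) v) v) (\d.(\e.((d e) e))))
Step 1: ((((\g.(\h.(t (g h)))) v) v) (\d.(\e.((d e) e))))
Step 2: (((\h.(t (v h))) v) (\d.(\e.((d e) e))))
Step 3: ((t (v v)) (\d.(\e.((d e) e))))
Step 4: (normal form reached)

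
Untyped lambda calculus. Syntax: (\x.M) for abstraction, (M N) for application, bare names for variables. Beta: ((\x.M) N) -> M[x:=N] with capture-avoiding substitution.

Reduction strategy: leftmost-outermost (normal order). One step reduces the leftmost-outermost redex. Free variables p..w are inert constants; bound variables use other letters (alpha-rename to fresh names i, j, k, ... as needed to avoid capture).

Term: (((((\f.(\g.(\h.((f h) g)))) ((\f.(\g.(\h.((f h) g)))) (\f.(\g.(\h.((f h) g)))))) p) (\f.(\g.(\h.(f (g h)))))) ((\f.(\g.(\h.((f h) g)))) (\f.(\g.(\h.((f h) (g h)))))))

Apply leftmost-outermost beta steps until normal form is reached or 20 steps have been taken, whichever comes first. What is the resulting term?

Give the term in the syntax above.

Answer: ((p (\g.(\h.(\i.((h i) (g i)))))) (\f.(\g.(\h.(f (g h))))))

Derivation:
Step 0: (((((\f.(\g.(\h.((f h) g)))) ((\f.(\g.(\h.((f h) g)))) (\f.(\g.(\h.((f h) g)))))) p) (\f.(\g.(\h.(f (g h)))))) ((\f.(\g.(\h.((f h) g)))) (\f.(\g.(\h.((f h) (g h)))))))
Step 1: ((((\g.(\h.((((\f.(\g.(\h.((f h) g)))) (\f.(\g.(\h.((f h) g))))) h) g))) p) (\f.(\g.(\h.(f (g h)))))) ((\f.(\g.(\h.((f h) g)))) (\f.(\g.(\h.((f h) (g h)))))))
Step 2: (((\h.((((\f.(\g.(\h.((f h) g)))) (\f.(\g.(\h.((f h) g))))) h) p)) (\f.(\g.(\h.(f (g h)))))) ((\f.(\g.(\h.((f h) g)))) (\f.(\g.(\h.((f h) (g h)))))))
Step 3: (((((\f.(\g.(\h.((f h) g)))) (\f.(\g.(\h.((f h) g))))) (\f.(\g.(\h.(f (g h)))))) p) ((\f.(\g.(\h.((f h) g)))) (\f.(\g.(\h.((f h) (g h)))))))
Step 4: ((((\g.(\h.(((\f.(\g.(\h.((f h) g)))) h) g))) (\f.(\g.(\h.(f (g h)))))) p) ((\f.(\g.(\h.((f h) g)))) (\f.(\g.(\h.((f h) (g h)))))))
Step 5: (((\h.(((\f.(\g.(\h.((f h) g)))) h) (\f.(\g.(\h.(f (g h))))))) p) ((\f.(\g.(\h.((f h) g)))) (\f.(\g.(\h.((f h) (g h)))))))
Step 6: ((((\f.(\g.(\h.((f h) g)))) p) (\f.(\g.(\h.(f (g h)))))) ((\f.(\g.(\h.((f h) g)))) (\f.(\g.(\h.((f h) (g h)))))))
Step 7: (((\g.(\h.((p h) g))) (\f.(\g.(\h.(f (g h)))))) ((\f.(\g.(\h.((f h) g)))) (\f.(\g.(\h.((f h) (g h)))))))
Step 8: ((\h.((p h) (\f.(\g.(\h.(f (g h))))))) ((\f.(\g.(\h.((f h) g)))) (\f.(\g.(\h.((f h) (g h)))))))
Step 9: ((p ((\f.(\g.(\h.((f h) g)))) (\f.(\g.(\h.((f h) (g h))))))) (\f.(\g.(\h.(f (g h))))))
Step 10: ((p (\g.(\h.(((\f.(\g.(\h.((f h) (g h))))) h) g)))) (\f.(\g.(\h.(f (g h))))))
Step 11: ((p (\g.(\h.((\g.(\i.((h i) (g i)))) g)))) (\f.(\g.(\h.(f (g h))))))
Step 12: ((p (\g.(\h.(\i.((h i) (g i)))))) (\f.(\g.(\h.(f (g h))))))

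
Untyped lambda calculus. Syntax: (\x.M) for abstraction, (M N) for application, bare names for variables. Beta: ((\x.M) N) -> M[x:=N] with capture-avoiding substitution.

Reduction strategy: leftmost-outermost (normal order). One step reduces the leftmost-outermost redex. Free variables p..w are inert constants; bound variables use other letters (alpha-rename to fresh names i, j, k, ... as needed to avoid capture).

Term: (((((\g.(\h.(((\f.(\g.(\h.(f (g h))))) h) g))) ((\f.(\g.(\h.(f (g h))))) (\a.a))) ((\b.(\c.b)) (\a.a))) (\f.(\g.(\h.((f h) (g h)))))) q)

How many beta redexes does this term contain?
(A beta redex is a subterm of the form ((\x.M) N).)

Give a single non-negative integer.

Answer: 4

Derivation:
Term: (((((\g.(\h.(((\f.(\g.(\h.(f (g h))))) h) g))) ((\f.(\g.(\h.(f (g h))))) (\a.a))) ((\b.(\c.b)) (\a.a))) (\f.(\g.(\h.((f h) (g h)))))) q)
  Redex: ((\g.(\h.(((\f.(\g.(\h.(f (g h))))) h) g))) ((\f.(\g.(\h.(f (g h))))) (\a.a)))
  Redex: ((\f.(\g.(\h.(f (g h))))) h)
  Redex: ((\f.(\g.(\h.(f (g h))))) (\a.a))
  Redex: ((\b.(\c.b)) (\a.a))
Total redexes: 4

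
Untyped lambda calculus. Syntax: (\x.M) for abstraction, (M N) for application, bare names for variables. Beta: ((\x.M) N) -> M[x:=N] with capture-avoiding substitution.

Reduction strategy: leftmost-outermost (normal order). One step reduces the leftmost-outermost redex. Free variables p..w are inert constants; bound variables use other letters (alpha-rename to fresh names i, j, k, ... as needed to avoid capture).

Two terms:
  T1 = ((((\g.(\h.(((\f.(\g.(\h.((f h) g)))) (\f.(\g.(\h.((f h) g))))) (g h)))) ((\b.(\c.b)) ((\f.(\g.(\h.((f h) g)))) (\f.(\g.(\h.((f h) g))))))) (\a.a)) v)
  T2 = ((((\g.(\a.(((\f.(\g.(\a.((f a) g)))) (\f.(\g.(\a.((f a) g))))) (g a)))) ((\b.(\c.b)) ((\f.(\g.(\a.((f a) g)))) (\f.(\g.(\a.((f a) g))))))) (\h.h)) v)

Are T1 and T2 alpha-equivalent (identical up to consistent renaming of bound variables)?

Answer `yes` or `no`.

Answer: yes

Derivation:
Term 1: ((((\g.(\h.(((\f.(\g.(\h.((f h) g)))) (\f.(\g.(\h.((f h) g))))) (g h)))) ((\b.(\c.b)) ((\f.(\g.(\h.((f h) g)))) (\f.(\g.(\h.((f h) g))))))) (\a.a)) v)
Term 2: ((((\g.(\a.(((\f.(\g.(\a.((f a) g)))) (\f.(\g.(\a.((f a) g))))) (g a)))) ((\b.(\c.b)) ((\f.(\g.(\a.((f a) g)))) (\f.(\g.(\a.((f a) g))))))) (\h.h)) v)
Alpha-equivalence: compare structure up to binder renaming.
Result: True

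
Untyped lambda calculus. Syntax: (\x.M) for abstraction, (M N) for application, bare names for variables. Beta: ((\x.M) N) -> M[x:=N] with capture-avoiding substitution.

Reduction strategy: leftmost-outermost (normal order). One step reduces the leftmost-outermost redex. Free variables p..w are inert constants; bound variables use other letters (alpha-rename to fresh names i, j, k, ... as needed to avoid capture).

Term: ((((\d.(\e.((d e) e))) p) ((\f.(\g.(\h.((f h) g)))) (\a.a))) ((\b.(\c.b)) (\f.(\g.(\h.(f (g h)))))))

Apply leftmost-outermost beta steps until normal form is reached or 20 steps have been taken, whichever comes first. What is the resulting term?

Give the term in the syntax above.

Answer: (((p (\g.(\h.(h g)))) (\g.(\h.(h g)))) (\c.(\f.(\g.(\h.(f (g h)))))))

Derivation:
Step 0: ((((\d.(\e.((d e) e))) p) ((\f.(\g.(\h.((f h) g)))) (\a.a))) ((\b.(\c.b)) (\f.(\g.(\h.(f (g h)))))))
Step 1: (((\e.((p e) e)) ((\f.(\g.(\h.((f h) g)))) (\a.a))) ((\b.(\c.b)) (\f.(\g.(\h.(f (g h)))))))
Step 2: (((p ((\f.(\g.(\h.((f h) g)))) (\a.a))) ((\f.(\g.(\h.((f h) g)))) (\a.a))) ((\b.(\c.b)) (\f.(\g.(\h.(f (g h)))))))
Step 3: (((p (\g.(\h.(((\a.a) h) g)))) ((\f.(\g.(\h.((f h) g)))) (\a.a))) ((\b.(\c.b)) (\f.(\g.(\h.(f (g h)))))))
Step 4: (((p (\g.(\h.(h g)))) ((\f.(\g.(\h.((f h) g)))) (\a.a))) ((\b.(\c.b)) (\f.(\g.(\h.(f (g h)))))))
Step 5: (((p (\g.(\h.(h g)))) (\g.(\h.(((\a.a) h) g)))) ((\b.(\c.b)) (\f.(\g.(\h.(f (g h)))))))
Step 6: (((p (\g.(\h.(h g)))) (\g.(\h.(h g)))) ((\b.(\c.b)) (\f.(\g.(\h.(f (g h)))))))
Step 7: (((p (\g.(\h.(h g)))) (\g.(\h.(h g)))) (\c.(\f.(\g.(\h.(f (g h)))))))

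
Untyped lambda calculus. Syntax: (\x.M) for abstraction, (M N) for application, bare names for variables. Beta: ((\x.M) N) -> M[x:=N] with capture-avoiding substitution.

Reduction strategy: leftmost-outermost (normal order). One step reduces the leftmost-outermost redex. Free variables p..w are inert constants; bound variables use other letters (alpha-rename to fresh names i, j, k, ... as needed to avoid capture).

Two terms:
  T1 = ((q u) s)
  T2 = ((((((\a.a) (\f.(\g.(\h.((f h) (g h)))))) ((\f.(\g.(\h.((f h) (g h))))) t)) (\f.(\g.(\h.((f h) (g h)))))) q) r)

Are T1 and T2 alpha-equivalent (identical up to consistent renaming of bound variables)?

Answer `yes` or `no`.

Term 1: ((q u) s)
Term 2: ((((((\a.a) (\f.(\g.(\h.((f h) (g h)))))) ((\f.(\g.(\h.((f h) (g h))))) t)) (\f.(\g.(\h.((f h) (g h)))))) q) r)
Alpha-equivalence: compare structure up to binder renaming.
Result: False

Answer: no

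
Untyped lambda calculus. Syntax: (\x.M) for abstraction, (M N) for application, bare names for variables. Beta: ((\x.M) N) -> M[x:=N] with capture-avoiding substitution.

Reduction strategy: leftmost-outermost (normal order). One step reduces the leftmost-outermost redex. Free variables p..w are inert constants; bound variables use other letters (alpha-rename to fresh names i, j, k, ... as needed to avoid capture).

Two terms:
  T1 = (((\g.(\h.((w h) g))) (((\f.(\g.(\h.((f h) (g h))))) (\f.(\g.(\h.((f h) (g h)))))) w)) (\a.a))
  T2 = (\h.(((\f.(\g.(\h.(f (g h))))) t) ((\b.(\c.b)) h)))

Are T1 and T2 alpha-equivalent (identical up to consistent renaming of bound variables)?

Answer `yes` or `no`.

Answer: no

Derivation:
Term 1: (((\g.(\h.((w h) g))) (((\f.(\g.(\h.((f h) (g h))))) (\f.(\g.(\h.((f h) (g h)))))) w)) (\a.a))
Term 2: (\h.(((\f.(\g.(\h.(f (g h))))) t) ((\b.(\c.b)) h)))
Alpha-equivalence: compare structure up to binder renaming.
Result: False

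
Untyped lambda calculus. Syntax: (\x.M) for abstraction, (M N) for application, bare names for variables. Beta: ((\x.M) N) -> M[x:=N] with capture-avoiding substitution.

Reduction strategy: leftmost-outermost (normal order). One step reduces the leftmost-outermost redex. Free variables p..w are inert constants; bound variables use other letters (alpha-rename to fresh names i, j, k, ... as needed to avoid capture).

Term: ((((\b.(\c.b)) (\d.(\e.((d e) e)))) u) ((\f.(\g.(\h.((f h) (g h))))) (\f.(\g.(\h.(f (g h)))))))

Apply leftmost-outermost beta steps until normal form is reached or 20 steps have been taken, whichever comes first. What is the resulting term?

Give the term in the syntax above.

Step 0: ((((\b.(\c.b)) (\d.(\e.((d e) e)))) u) ((\f.(\g.(\h.((f h) (g h))))) (\f.(\g.(\h.(f (g h)))))))
Step 1: (((\c.(\d.(\e.((d e) e)))) u) ((\f.(\g.(\h.((f h) (g h))))) (\f.(\g.(\h.(f (g h)))))))
Step 2: ((\d.(\e.((d e) e))) ((\f.(\g.(\h.((f h) (g h))))) (\f.(\g.(\h.(f (g h)))))))
Step 3: (\e.((((\f.(\g.(\h.((f h) (g h))))) (\f.(\g.(\h.(f (g h)))))) e) e))
Step 4: (\e.(((\g.(\h.(((\f.(\g.(\h.(f (g h))))) h) (g h)))) e) e))
Step 5: (\e.((\h.(((\f.(\g.(\h.(f (g h))))) h) (e h))) e))
Step 6: (\e.(((\f.(\g.(\h.(f (g h))))) e) (e e)))
Step 7: (\e.((\g.(\h.(e (g h)))) (e e)))
Step 8: (\e.(\h.(e ((e e) h))))

Answer: (\e.(\h.(e ((e e) h))))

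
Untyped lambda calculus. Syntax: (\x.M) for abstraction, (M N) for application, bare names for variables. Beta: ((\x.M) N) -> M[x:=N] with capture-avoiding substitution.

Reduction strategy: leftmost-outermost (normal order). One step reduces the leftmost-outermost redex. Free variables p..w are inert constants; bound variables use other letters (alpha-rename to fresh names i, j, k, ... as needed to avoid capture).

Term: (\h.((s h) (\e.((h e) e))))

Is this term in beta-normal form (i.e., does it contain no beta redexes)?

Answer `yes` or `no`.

Answer: yes

Derivation:
Term: (\h.((s h) (\e.((h e) e))))
No beta redexes found.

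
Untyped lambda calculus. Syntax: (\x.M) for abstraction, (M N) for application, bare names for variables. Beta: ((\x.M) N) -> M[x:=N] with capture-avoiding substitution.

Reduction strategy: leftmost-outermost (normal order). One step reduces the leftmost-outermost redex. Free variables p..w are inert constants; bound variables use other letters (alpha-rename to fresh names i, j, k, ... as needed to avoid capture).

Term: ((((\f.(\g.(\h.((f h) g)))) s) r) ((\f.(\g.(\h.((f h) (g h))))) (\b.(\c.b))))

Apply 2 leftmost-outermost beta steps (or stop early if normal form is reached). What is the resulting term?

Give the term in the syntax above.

Answer: ((\h.((s h) r)) ((\f.(\g.(\h.((f h) (g h))))) (\b.(\c.b))))

Derivation:
Step 0: ((((\f.(\g.(\h.((f h) g)))) s) r) ((\f.(\g.(\h.((f h) (g h))))) (\b.(\c.b))))
Step 1: (((\g.(\h.((s h) g))) r) ((\f.(\g.(\h.((f h) (g h))))) (\b.(\c.b))))
Step 2: ((\h.((s h) r)) ((\f.(\g.(\h.((f h) (g h))))) (\b.(\c.b))))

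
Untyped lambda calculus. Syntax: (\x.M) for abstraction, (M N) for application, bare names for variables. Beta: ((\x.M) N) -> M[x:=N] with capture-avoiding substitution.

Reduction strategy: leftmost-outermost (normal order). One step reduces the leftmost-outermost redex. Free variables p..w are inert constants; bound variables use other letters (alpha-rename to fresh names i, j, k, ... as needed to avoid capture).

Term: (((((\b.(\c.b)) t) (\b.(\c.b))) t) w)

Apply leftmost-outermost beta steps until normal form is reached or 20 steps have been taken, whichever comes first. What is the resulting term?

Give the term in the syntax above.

Answer: ((t t) w)

Derivation:
Step 0: (((((\b.(\c.b)) t) (\b.(\c.b))) t) w)
Step 1: ((((\c.t) (\b.(\c.b))) t) w)
Step 2: ((t t) w)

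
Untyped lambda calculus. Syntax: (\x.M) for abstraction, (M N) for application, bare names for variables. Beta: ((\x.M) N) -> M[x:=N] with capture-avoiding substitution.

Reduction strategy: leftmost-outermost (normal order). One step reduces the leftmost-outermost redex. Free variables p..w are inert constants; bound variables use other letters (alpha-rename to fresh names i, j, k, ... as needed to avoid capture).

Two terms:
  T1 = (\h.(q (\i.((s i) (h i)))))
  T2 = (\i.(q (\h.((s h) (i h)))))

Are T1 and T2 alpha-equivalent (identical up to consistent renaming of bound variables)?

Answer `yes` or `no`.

Term 1: (\h.(q (\i.((s i) (h i)))))
Term 2: (\i.(q (\h.((s h) (i h)))))
Alpha-equivalence: compare structure up to binder renaming.
Result: True

Answer: yes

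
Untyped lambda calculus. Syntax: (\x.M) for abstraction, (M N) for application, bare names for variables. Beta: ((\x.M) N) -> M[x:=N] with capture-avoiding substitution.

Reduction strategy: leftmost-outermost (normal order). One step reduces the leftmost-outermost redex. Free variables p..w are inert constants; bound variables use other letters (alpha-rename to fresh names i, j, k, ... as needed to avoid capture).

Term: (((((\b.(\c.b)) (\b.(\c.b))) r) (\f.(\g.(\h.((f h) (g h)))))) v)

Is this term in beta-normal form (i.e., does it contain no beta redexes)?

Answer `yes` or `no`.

Answer: no

Derivation:
Term: (((((\b.(\c.b)) (\b.(\c.b))) r) (\f.(\g.(\h.((f h) (g h)))))) v)
Found 1 beta redex(es).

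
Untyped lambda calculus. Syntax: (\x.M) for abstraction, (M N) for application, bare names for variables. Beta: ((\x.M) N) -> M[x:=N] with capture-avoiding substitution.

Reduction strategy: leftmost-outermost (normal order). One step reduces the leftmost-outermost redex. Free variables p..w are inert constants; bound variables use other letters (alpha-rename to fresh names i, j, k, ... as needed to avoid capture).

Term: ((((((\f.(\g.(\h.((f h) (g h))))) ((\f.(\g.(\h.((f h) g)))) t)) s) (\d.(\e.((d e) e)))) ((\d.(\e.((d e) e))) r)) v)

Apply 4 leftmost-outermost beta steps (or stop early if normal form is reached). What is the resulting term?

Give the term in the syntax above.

Answer: (((((\g.(\h.((t h) g))) (\d.(\e.((d e) e)))) (s (\d.(\e.((d e) e))))) ((\d.(\e.((d e) e))) r)) v)

Derivation:
Step 0: ((((((\f.(\g.(\h.((f h) (g h))))) ((\f.(\g.(\h.((f h) g)))) t)) s) (\d.(\e.((d e) e)))) ((\d.(\e.((d e) e))) r)) v)
Step 1: (((((\g.(\h.((((\f.(\g.(\h.((f h) g)))) t) h) (g h)))) s) (\d.(\e.((d e) e)))) ((\d.(\e.((d e) e))) r)) v)
Step 2: ((((\h.((((\f.(\g.(\h.((f h) g)))) t) h) (s h))) (\d.(\e.((d e) e)))) ((\d.(\e.((d e) e))) r)) v)
Step 3: ((((((\f.(\g.(\h.((f h) g)))) t) (\d.(\e.((d e) e)))) (s (\d.(\e.((d e) e))))) ((\d.(\e.((d e) e))) r)) v)
Step 4: (((((\g.(\h.((t h) g))) (\d.(\e.((d e) e)))) (s (\d.(\e.((d e) e))))) ((\d.(\e.((d e) e))) r)) v)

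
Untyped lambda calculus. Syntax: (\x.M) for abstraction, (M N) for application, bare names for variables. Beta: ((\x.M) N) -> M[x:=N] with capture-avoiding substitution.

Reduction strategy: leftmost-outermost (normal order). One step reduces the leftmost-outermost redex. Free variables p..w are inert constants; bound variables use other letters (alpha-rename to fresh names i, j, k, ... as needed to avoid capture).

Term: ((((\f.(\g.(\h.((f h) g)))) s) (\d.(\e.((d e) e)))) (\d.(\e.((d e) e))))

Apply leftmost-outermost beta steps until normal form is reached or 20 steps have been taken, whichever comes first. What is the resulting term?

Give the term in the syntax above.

Step 0: ((((\f.(\g.(\h.((f h) g)))) s) (\d.(\e.((d e) e)))) (\d.(\e.((d e) e))))
Step 1: (((\g.(\h.((s h) g))) (\d.(\e.((d e) e)))) (\d.(\e.((d e) e))))
Step 2: ((\h.((s h) (\d.(\e.((d e) e))))) (\d.(\e.((d e) e))))
Step 3: ((s (\d.(\e.((d e) e)))) (\d.(\e.((d e) e))))

Answer: ((s (\d.(\e.((d e) e)))) (\d.(\e.((d e) e))))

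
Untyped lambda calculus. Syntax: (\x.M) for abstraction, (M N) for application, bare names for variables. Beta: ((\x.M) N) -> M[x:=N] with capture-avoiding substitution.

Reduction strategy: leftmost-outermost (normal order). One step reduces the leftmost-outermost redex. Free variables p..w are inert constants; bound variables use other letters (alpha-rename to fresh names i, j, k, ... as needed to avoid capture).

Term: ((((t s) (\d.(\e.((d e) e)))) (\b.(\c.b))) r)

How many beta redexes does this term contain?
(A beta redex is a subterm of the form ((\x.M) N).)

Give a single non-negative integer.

Term: ((((t s) (\d.(\e.((d e) e)))) (\b.(\c.b))) r)
  (no redexes)
Total redexes: 0

Answer: 0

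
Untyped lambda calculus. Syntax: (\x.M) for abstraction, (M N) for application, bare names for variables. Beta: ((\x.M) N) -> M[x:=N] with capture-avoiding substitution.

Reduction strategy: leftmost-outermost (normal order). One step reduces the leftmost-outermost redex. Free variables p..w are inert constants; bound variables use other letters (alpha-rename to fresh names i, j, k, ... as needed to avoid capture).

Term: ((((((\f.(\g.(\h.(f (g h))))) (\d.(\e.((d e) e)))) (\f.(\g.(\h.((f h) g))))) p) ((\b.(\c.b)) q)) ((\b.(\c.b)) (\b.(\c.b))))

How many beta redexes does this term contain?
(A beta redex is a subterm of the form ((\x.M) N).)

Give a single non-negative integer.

Answer: 3

Derivation:
Term: ((((((\f.(\g.(\h.(f (g h))))) (\d.(\e.((d e) e)))) (\f.(\g.(\h.((f h) g))))) p) ((\b.(\c.b)) q)) ((\b.(\c.b)) (\b.(\c.b))))
  Redex: ((\f.(\g.(\h.(f (g h))))) (\d.(\e.((d e) e))))
  Redex: ((\b.(\c.b)) q)
  Redex: ((\b.(\c.b)) (\b.(\c.b)))
Total redexes: 3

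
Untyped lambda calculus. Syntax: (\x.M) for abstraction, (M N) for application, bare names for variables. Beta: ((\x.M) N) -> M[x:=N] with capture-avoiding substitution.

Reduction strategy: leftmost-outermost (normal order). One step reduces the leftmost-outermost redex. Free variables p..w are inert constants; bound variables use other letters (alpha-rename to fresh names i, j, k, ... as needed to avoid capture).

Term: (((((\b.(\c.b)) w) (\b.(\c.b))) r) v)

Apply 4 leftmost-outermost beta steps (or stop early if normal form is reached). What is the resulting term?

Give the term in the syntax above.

Answer: ((w r) v)

Derivation:
Step 0: (((((\b.(\c.b)) w) (\b.(\c.b))) r) v)
Step 1: ((((\c.w) (\b.(\c.b))) r) v)
Step 2: ((w r) v)
Step 3: (normal form reached)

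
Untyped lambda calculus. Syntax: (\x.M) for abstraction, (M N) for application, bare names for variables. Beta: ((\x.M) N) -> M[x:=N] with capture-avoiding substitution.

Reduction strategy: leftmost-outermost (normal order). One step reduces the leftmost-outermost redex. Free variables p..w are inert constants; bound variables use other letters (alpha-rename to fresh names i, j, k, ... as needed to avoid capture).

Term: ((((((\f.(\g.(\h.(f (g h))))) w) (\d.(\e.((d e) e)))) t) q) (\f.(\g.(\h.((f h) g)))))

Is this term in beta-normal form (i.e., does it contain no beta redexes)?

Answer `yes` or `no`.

Term: ((((((\f.(\g.(\h.(f (g h))))) w) (\d.(\e.((d e) e)))) t) q) (\f.(\g.(\h.((f h) g)))))
Found 1 beta redex(es).

Answer: no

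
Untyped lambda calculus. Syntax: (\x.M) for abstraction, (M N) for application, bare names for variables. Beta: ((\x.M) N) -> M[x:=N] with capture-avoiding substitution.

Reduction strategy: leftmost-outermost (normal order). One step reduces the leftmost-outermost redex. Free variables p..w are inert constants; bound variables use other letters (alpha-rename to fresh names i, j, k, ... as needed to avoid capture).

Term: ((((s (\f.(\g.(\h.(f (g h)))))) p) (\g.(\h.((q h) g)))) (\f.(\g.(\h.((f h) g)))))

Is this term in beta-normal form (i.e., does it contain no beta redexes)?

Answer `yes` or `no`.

Term: ((((s (\f.(\g.(\h.(f (g h)))))) p) (\g.(\h.((q h) g)))) (\f.(\g.(\h.((f h) g)))))
No beta redexes found.

Answer: yes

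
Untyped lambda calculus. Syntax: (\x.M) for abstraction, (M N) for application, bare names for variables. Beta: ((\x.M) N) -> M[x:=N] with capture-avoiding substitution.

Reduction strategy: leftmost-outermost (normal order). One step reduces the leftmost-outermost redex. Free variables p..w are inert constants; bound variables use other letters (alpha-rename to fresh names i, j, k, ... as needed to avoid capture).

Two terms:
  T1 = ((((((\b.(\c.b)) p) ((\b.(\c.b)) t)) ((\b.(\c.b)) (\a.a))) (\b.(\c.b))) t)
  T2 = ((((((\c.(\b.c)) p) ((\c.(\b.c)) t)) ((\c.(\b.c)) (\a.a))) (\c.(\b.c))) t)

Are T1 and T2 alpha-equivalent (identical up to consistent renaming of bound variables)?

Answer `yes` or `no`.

Answer: yes

Derivation:
Term 1: ((((((\b.(\c.b)) p) ((\b.(\c.b)) t)) ((\b.(\c.b)) (\a.a))) (\b.(\c.b))) t)
Term 2: ((((((\c.(\b.c)) p) ((\c.(\b.c)) t)) ((\c.(\b.c)) (\a.a))) (\c.(\b.c))) t)
Alpha-equivalence: compare structure up to binder renaming.
Result: True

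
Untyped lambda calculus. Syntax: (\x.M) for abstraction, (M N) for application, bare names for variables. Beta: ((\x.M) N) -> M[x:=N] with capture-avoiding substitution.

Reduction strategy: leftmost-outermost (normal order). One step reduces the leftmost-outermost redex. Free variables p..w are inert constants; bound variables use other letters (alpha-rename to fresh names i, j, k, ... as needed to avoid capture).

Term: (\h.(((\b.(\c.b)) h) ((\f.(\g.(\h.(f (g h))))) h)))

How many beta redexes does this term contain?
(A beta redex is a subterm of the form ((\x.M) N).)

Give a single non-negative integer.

Answer: 2

Derivation:
Term: (\h.(((\b.(\c.b)) h) ((\f.(\g.(\h.(f (g h))))) h)))
  Redex: ((\b.(\c.b)) h)
  Redex: ((\f.(\g.(\h.(f (g h))))) h)
Total redexes: 2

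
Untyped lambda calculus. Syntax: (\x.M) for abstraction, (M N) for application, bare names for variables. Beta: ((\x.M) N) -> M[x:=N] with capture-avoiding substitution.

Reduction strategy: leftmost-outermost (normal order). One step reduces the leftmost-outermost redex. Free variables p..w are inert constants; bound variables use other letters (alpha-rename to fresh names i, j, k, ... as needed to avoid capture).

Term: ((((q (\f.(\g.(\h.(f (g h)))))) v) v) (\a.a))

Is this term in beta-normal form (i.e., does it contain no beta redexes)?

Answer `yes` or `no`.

Answer: yes

Derivation:
Term: ((((q (\f.(\g.(\h.(f (g h)))))) v) v) (\a.a))
No beta redexes found.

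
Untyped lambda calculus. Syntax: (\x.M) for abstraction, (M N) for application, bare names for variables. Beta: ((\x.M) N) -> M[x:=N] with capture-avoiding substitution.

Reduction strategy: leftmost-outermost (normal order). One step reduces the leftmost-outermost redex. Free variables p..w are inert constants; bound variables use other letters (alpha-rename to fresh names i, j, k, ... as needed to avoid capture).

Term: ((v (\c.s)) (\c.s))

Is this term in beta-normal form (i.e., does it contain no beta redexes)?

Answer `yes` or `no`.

Term: ((v (\c.s)) (\c.s))
No beta redexes found.

Answer: yes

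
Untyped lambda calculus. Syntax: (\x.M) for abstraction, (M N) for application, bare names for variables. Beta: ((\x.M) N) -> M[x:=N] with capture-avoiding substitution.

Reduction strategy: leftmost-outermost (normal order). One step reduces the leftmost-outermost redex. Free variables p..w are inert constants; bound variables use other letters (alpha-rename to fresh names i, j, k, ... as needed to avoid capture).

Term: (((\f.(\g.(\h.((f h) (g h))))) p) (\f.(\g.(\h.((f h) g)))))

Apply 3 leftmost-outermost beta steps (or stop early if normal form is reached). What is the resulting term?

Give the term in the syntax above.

Answer: (\h.((p h) (\g.(\i.((h i) g)))))

Derivation:
Step 0: (((\f.(\g.(\h.((f h) (g h))))) p) (\f.(\g.(\h.((f h) g)))))
Step 1: ((\g.(\h.((p h) (g h)))) (\f.(\g.(\h.((f h) g)))))
Step 2: (\h.((p h) ((\f.(\g.(\h.((f h) g)))) h)))
Step 3: (\h.((p h) (\g.(\i.((h i) g)))))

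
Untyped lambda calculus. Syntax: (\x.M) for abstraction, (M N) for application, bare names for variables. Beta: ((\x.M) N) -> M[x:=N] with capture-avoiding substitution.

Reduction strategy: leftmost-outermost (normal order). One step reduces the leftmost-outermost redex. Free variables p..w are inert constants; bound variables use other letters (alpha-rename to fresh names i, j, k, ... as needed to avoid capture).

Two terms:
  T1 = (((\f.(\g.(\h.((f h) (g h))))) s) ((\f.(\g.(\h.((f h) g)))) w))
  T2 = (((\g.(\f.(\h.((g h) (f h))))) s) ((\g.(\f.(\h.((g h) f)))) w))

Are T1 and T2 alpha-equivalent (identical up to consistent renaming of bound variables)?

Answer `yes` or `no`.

Term 1: (((\f.(\g.(\h.((f h) (g h))))) s) ((\f.(\g.(\h.((f h) g)))) w))
Term 2: (((\g.(\f.(\h.((g h) (f h))))) s) ((\g.(\f.(\h.((g h) f)))) w))
Alpha-equivalence: compare structure up to binder renaming.
Result: True

Answer: yes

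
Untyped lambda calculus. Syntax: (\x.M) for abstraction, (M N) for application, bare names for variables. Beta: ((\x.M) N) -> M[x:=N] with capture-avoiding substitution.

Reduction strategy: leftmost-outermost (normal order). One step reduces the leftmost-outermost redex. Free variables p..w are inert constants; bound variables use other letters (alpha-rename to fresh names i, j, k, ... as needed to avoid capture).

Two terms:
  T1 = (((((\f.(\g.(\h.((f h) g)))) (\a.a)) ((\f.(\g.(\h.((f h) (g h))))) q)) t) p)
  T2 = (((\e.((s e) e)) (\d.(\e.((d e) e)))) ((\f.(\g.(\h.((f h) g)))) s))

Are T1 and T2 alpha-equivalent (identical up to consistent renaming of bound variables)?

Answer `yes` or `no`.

Term 1: (((((\f.(\g.(\h.((f h) g)))) (\a.a)) ((\f.(\g.(\h.((f h) (g h))))) q)) t) p)
Term 2: (((\e.((s e) e)) (\d.(\e.((d e) e)))) ((\f.(\g.(\h.((f h) g)))) s))
Alpha-equivalence: compare structure up to binder renaming.
Result: False

Answer: no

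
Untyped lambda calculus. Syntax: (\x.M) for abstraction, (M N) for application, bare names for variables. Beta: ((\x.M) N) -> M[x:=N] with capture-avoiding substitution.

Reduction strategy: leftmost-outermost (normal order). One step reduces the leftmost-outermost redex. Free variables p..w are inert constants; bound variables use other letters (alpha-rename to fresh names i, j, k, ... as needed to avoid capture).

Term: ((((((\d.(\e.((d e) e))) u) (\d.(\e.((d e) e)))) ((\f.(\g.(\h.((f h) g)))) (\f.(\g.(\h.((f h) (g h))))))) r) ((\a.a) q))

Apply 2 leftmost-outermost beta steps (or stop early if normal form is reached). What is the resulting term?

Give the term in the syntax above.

Answer: (((((u (\d.(\e.((d e) e)))) (\d.(\e.((d e) e)))) ((\f.(\g.(\h.((f h) g)))) (\f.(\g.(\h.((f h) (g h))))))) r) ((\a.a) q))

Derivation:
Step 0: ((((((\d.(\e.((d e) e))) u) (\d.(\e.((d e) e)))) ((\f.(\g.(\h.((f h) g)))) (\f.(\g.(\h.((f h) (g h))))))) r) ((\a.a) q))
Step 1: (((((\e.((u e) e)) (\d.(\e.((d e) e)))) ((\f.(\g.(\h.((f h) g)))) (\f.(\g.(\h.((f h) (g h))))))) r) ((\a.a) q))
Step 2: (((((u (\d.(\e.((d e) e)))) (\d.(\e.((d e) e)))) ((\f.(\g.(\h.((f h) g)))) (\f.(\g.(\h.((f h) (g h))))))) r) ((\a.a) q))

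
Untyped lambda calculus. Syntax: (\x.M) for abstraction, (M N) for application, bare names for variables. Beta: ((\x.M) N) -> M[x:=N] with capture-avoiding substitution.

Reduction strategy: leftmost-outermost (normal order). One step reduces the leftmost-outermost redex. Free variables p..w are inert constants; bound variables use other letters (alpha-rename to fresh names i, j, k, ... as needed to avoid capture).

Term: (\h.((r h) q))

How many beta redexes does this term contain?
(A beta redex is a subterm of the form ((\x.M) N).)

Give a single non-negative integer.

Answer: 0

Derivation:
Term: (\h.((r h) q))
  (no redexes)
Total redexes: 0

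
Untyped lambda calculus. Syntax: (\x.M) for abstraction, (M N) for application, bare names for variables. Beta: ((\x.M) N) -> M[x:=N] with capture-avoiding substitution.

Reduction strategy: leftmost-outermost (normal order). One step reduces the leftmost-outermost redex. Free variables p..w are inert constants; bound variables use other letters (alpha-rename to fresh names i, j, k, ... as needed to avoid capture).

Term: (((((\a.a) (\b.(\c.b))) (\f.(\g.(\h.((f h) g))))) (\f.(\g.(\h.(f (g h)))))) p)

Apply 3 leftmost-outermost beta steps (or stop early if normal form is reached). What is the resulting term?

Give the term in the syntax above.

Step 0: (((((\a.a) (\b.(\c.b))) (\f.(\g.(\h.((f h) g))))) (\f.(\g.(\h.(f (g h)))))) p)
Step 1: ((((\b.(\c.b)) (\f.(\g.(\h.((f h) g))))) (\f.(\g.(\h.(f (g h)))))) p)
Step 2: (((\c.(\f.(\g.(\h.((f h) g))))) (\f.(\g.(\h.(f (g h)))))) p)
Step 3: ((\f.(\g.(\h.((f h) g)))) p)

Answer: ((\f.(\g.(\h.((f h) g)))) p)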